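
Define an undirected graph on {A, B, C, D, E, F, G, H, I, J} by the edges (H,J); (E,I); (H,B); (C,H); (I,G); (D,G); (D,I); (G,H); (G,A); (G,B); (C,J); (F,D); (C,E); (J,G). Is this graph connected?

Yes

Starting from A and exploring outward reaches every vertex (A, G, H, D, J, I, B, C, F, E); the graph is connected.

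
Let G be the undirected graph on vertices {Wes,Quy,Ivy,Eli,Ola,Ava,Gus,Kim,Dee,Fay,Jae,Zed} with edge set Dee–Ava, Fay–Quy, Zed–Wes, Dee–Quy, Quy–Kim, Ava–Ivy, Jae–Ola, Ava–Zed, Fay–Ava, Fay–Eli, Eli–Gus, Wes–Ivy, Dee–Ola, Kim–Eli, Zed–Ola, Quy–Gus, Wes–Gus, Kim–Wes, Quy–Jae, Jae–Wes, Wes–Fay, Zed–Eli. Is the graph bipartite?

A valid 2-coloring puts {Ivy, Gus, Kim, Dee, Fay, Jae, Zed} on one side and {Wes, Quy, Eli, Ola, Ava} on the other; every edge crosses between the two sides.

Yes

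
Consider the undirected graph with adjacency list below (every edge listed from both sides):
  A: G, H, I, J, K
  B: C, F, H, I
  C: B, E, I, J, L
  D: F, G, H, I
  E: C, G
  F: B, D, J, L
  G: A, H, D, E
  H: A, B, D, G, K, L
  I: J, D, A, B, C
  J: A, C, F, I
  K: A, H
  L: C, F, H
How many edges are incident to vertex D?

4

Neighbors of D: F, G, H, I.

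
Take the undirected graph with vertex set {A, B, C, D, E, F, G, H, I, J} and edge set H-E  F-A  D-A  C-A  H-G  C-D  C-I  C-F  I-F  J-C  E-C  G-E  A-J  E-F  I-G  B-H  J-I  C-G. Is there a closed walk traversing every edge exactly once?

Degrees: A:4, B:1, C:7, D:2, E:4, F:4, G:4, H:3, I:4, J:3
B, C, H, J have odd degree; an Eulerian circuit needs every degree to be even, so none exists.

No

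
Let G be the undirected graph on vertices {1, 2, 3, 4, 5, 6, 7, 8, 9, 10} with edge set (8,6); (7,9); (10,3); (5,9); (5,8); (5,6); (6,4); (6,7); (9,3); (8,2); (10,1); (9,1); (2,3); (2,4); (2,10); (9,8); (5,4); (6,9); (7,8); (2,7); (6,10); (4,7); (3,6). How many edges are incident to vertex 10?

4

Neighbors of 10: 1, 2, 3, 6.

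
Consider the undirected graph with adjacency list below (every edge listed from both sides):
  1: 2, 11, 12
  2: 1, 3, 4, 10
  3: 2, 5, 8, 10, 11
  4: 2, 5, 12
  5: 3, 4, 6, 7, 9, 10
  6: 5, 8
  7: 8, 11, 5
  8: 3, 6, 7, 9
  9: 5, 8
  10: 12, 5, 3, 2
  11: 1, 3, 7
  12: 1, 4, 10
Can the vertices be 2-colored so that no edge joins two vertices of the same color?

The cycle 10-3-2-10 has length 3, which is odd, so the graph is not bipartite.

No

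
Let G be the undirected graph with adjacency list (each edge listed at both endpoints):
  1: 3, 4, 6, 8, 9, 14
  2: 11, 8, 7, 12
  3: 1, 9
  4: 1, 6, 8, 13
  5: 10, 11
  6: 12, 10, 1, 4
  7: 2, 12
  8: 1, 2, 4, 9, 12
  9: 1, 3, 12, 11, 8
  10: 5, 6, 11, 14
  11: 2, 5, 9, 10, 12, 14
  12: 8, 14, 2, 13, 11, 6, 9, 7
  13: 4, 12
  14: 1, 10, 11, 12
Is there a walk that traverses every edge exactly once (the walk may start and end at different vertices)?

Yes

Degrees: 1:6, 2:4, 3:2, 4:4, 5:2, 6:4, 7:2, 8:5, 9:5, 10:4, 11:6, 12:8, 13:2, 14:4
Odd-degree vertices: 8, 9 (2 total).
With 2 odd-degree vertices and all edges in one connected piece, an Eulerian trail exists (from 8 to 9).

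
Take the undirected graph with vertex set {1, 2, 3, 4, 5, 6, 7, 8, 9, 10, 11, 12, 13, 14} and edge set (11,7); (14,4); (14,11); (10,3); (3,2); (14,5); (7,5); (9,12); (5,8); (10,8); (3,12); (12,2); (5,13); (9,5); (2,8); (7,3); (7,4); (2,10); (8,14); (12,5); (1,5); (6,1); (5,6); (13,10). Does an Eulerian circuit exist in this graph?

Degrees: 1:2, 2:4, 3:4, 4:2, 5:8, 6:2, 7:4, 8:4, 9:2, 10:4, 11:2, 12:4, 13:2, 14:4
Every vertex has even degree and the edges form a single connected piece, so an Eulerian circuit exists.

Yes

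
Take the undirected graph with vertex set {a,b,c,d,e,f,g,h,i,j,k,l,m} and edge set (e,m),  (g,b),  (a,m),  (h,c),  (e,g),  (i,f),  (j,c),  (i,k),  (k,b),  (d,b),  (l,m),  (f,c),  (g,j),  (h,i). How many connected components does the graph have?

1

Component: {a, b, c, d, e, f, g, h, i, j, k, l, m}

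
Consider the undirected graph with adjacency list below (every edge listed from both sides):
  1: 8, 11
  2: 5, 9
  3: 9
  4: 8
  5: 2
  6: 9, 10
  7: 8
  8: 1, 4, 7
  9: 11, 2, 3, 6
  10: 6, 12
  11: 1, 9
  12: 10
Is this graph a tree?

Yes

|V| = 12, |E| = 11.
It is connected with exactly 11 edges, hence acyclic — it is a tree.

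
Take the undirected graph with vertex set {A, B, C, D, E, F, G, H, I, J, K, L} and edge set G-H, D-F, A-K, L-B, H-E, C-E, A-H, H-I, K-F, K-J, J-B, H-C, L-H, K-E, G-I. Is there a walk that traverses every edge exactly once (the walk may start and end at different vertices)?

Yes

Degrees: A:2, B:2, C:2, D:1, E:3, F:2, G:2, H:6, I:2, J:2, K:4, L:2
Odd-degree vertices: D, E (2 total).
With 2 odd-degree vertices and all edges in one connected piece, an Eulerian trail exists (from D to E).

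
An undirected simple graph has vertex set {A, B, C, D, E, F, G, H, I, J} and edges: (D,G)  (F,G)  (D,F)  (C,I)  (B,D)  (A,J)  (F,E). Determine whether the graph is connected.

Component: {H}
Component: {A, J}
Component: {C, I}
Component: {B, D, E, F, G}
There are 4 separate components, so the graph is not connected.

No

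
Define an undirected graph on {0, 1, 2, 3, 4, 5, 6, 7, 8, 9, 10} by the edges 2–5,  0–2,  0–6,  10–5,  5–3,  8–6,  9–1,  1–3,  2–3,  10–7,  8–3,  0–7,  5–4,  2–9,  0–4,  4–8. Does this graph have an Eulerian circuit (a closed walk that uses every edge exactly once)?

Degrees: 0:4, 1:2, 2:4, 3:4, 4:3, 5:4, 6:2, 7:2, 8:3, 9:2, 10:2
Vertices with odd degree: 4, 8. An Eulerian circuit requires all degrees even.

No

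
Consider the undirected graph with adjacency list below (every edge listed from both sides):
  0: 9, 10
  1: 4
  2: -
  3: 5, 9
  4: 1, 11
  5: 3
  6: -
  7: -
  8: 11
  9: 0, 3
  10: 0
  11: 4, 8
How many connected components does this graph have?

Component: {2}
Component: {6}
Component: {7}
Component: {1, 4, 8, 11}
Component: {0, 3, 5, 9, 10}

5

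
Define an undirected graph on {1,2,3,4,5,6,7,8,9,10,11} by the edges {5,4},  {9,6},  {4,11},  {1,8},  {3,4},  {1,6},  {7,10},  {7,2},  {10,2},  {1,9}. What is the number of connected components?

3

Component: {2, 7, 10}
Component: {1, 6, 8, 9}
Component: {3, 4, 5, 11}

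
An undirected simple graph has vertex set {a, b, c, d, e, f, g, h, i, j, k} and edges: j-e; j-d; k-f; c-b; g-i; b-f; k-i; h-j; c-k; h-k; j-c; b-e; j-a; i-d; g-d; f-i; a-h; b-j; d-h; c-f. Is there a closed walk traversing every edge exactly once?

Degrees: a:2, b:4, c:4, d:4, e:2, f:4, g:2, h:4, i:4, j:6, k:4
All degrees are even and the non-isolated vertices are connected — an Eulerian circuit exists.

Yes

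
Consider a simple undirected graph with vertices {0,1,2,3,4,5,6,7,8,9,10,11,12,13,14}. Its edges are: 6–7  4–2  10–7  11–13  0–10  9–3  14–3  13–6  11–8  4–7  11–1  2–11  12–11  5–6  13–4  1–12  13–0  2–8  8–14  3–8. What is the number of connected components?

Component: {0, 1, 2, 3, 4, 5, 6, 7, 8, 9, 10, 11, 12, 13, 14}

1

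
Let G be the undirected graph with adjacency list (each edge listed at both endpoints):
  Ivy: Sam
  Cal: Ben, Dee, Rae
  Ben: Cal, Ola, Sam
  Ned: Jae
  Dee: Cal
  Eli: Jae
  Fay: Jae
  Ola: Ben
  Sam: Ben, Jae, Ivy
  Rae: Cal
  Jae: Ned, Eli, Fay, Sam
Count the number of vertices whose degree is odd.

Degrees: Ivy:1, Cal:3, Ben:3, Ned:1, Dee:1, Eli:1, Fay:1, Ola:1, Sam:3, Rae:1, Jae:4
Odd-degree vertices: Ivy, Cal, Ben, Ned, Dee, Eli, Fay, Ola, Sam, Rae.

10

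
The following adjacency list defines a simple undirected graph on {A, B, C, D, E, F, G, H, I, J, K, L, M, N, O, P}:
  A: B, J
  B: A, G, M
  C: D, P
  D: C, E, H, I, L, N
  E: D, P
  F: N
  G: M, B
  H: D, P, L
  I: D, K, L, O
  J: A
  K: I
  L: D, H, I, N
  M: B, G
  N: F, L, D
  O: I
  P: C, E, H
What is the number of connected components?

Component: {A, B, G, J, M}
Component: {C, D, E, F, H, I, K, L, N, O, P}

2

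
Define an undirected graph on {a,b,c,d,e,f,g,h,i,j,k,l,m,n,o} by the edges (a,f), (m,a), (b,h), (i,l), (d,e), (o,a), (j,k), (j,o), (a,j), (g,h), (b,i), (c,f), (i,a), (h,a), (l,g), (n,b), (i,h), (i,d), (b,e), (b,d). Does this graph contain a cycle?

Yes

|V| = 15, |E| = 20, number of components = 1.
One cycle is b-d-e-b.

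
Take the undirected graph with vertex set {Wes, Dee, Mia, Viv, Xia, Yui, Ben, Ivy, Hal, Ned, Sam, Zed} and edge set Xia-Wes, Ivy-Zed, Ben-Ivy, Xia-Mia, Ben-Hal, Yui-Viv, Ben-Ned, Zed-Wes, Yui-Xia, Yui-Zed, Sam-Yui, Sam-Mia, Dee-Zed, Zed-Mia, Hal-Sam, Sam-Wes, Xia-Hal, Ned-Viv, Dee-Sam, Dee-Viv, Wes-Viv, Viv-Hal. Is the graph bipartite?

Color {Viv, Xia, Ben, Sam, Zed} black and {Wes, Dee, Mia, Yui, Ivy, Hal, Ned} white. No edge joins two same-colored vertices, so the graph is bipartite.

Yes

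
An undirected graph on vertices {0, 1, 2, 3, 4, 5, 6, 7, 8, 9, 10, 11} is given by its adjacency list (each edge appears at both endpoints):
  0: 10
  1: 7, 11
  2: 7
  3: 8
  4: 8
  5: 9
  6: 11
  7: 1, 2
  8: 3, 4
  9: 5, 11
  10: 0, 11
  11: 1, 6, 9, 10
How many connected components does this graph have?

Component: {3, 4, 8}
Component: {0, 1, 2, 5, 6, 7, 9, 10, 11}

2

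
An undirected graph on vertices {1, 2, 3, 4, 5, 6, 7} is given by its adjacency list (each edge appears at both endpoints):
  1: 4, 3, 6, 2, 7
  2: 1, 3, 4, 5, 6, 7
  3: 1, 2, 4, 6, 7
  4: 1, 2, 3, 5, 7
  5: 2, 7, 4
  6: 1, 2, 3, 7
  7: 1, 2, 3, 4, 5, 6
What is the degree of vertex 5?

Neighbors of 5: 2, 4, 7.

3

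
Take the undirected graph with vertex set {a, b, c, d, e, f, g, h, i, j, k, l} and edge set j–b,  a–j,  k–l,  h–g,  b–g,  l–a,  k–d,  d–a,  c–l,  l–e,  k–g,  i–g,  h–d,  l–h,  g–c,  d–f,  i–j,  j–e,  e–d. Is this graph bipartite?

Partition the vertices as {d, g, j, l} vs {a, b, c, e, f, h, i, k}. Each listed edge has one endpoint in each part, so the graph is bipartite.

Yes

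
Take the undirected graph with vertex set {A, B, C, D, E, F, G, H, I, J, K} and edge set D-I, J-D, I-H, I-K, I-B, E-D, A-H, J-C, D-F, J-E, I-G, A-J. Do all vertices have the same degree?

No

Degrees: A:2, B:1, C:1, D:4, E:2, F:1, G:1, H:2, I:5, J:4, K:1
Vertex B has degree 1 while I has degree 5, so the graph is not regular.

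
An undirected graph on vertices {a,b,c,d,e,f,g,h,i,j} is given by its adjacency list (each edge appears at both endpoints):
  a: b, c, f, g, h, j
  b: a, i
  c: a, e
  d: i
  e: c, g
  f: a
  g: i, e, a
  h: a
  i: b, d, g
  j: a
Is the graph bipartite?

A valid 2-coloring puts {b, c, d, f, g, h, j} on one side and {a, e, i} on the other; every edge crosses between the two sides.

Yes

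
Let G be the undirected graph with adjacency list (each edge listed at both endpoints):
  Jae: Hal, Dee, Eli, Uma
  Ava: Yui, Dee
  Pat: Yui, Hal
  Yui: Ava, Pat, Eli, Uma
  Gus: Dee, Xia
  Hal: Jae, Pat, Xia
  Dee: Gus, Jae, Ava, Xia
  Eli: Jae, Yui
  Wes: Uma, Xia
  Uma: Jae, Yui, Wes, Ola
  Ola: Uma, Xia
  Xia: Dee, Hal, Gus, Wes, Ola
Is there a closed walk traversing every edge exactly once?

No

Degrees: Jae:4, Ava:2, Pat:2, Yui:4, Gus:2, Hal:3, Dee:4, Eli:2, Wes:2, Uma:4, Ola:2, Xia:5
Hal, Xia have odd degree; an Eulerian circuit needs every degree to be even, so none exists.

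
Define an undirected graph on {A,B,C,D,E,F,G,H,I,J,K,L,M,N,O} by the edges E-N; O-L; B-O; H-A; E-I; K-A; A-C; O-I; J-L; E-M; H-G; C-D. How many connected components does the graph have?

Component: {F}
Component: {A, C, D, G, H, K}
Component: {B, E, I, J, L, M, N, O}

3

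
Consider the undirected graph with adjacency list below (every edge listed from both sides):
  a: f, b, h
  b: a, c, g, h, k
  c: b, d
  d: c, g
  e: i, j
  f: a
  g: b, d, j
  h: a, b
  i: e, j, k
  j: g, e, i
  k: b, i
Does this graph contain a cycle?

Yes

|V| = 11, |E| = 14, number of components = 1.
Since 14 > 11 - 1, a cycle must exist; for instance a-b-h-a.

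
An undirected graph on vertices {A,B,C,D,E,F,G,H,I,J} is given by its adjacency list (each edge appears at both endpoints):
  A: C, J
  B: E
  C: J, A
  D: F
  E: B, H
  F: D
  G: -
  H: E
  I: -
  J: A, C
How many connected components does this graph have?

5

Component: {G}
Component: {I}
Component: {D, F}
Component: {A, C, J}
Component: {B, E, H}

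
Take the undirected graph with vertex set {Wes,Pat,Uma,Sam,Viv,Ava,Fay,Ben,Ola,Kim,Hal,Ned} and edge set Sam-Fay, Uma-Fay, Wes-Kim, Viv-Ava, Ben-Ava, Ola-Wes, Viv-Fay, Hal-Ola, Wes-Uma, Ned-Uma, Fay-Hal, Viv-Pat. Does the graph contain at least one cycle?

The graph has 12 vertices, 12 edges, and 1 connected component.
One cycle is Wes-Uma-Fay-Hal-Ola-Wes.

Yes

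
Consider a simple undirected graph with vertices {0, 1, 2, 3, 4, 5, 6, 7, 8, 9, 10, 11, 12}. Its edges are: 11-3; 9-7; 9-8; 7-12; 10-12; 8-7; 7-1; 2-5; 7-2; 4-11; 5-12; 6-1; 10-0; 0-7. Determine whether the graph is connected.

Component: {3, 4, 11}
Component: {0, 1, 2, 5, 6, 7, 8, 9, 10, 12}
There are 2 separate components, so the graph is not connected.

No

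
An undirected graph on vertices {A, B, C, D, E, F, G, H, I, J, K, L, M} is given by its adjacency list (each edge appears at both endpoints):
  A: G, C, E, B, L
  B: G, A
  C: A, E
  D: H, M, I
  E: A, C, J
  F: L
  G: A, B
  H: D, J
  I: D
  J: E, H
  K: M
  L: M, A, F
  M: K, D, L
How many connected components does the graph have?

Component: {A, B, C, D, E, F, G, H, I, J, K, L, M}

1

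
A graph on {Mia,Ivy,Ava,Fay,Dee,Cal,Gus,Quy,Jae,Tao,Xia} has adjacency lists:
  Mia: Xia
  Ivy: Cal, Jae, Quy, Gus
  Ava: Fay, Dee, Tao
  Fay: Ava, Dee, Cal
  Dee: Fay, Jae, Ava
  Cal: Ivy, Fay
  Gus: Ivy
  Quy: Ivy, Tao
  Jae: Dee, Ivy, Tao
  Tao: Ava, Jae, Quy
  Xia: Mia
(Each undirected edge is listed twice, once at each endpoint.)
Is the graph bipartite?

No

The cycle Dee-Fay-Cal-Ivy-Jae-Dee has length 5, which is odd, so the graph is not bipartite.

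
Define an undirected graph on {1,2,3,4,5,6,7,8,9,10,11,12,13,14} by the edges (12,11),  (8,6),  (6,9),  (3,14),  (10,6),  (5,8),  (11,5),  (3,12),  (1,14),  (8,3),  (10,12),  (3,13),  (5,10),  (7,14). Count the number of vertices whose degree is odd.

Degrees: 1:1, 2:0, 3:4, 4:0, 5:3, 6:3, 7:1, 8:3, 9:1, 10:3, 11:2, 12:3, 13:1, 14:3
Odd-degree vertices: 1, 5, 6, 7, 8, 9, 10, 12, 13, 14.

10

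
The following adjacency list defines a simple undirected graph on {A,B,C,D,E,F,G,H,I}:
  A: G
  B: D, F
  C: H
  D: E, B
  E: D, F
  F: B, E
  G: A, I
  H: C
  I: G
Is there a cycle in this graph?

Yes

|V| = 9, |E| = 7, number of components = 3.
Since 7 > 9 - 3, a cycle must exist; for instance B-D-E-F-B.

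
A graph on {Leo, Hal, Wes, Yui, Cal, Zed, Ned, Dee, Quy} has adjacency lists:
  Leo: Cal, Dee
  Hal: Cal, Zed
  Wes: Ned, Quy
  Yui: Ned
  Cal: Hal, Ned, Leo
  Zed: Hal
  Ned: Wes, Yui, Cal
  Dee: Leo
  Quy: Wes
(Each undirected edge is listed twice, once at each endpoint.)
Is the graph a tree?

Yes

The graph has 9 vertices and 8 edges.
It is connected with exactly 8 edges, hence acyclic — it is a tree.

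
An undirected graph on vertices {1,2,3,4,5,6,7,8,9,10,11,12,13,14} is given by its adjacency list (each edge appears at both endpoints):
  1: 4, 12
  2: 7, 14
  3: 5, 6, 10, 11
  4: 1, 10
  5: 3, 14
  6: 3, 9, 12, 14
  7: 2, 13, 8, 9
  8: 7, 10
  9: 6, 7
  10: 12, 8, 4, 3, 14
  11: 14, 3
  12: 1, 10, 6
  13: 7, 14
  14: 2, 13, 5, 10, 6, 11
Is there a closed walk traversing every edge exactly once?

No

Degrees: 1:2, 2:2, 3:4, 4:2, 5:2, 6:4, 7:4, 8:2, 9:2, 10:5, 11:2, 12:3, 13:2, 14:6
Vertices with odd degree: 10, 12. An Eulerian circuit requires all degrees even.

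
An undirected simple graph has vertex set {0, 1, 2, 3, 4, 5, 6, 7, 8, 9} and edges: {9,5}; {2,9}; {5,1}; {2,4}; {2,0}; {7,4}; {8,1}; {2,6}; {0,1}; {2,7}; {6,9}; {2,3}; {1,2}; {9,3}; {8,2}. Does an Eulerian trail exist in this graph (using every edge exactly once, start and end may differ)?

Yes

Degrees: 0:2, 1:4, 2:8, 3:2, 4:2, 5:2, 6:2, 7:2, 8:2, 9:4
Odd-degree vertices: none (0 total).
With 0 odd-degree vertices and all edges in one connected piece, an Eulerian trail exists.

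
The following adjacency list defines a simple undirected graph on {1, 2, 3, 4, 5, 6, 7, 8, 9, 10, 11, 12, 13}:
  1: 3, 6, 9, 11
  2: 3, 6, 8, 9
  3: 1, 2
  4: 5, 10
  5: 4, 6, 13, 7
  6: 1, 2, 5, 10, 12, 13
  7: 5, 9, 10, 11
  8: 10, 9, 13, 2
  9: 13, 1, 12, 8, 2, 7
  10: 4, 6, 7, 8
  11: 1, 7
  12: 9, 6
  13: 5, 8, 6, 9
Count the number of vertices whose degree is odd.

Degrees: 1:4, 2:4, 3:2, 4:2, 5:4, 6:6, 7:4, 8:4, 9:6, 10:4, 11:2, 12:2, 13:4
Odd-degree vertices: none.

0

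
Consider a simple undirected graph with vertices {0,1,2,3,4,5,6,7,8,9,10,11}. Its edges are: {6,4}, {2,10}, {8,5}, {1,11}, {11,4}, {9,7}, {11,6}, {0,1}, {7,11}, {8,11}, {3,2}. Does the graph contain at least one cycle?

|V| = 12, |E| = 11, number of components = 2.
Since 11 > 12 - 2, a cycle must exist; for instance 11-4-6-11.

Yes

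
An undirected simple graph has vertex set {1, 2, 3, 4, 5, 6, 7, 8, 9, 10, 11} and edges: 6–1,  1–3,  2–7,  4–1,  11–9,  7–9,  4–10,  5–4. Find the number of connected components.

Component: {8}
Component: {2, 7, 9, 11}
Component: {1, 3, 4, 5, 6, 10}

3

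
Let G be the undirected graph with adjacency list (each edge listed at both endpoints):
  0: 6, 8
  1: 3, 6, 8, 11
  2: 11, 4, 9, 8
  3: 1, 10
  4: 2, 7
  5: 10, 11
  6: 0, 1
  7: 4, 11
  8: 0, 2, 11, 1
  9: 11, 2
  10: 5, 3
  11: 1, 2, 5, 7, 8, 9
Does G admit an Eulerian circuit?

Degrees: 0:2, 1:4, 2:4, 3:2, 4:2, 5:2, 6:2, 7:2, 8:4, 9:2, 10:2, 11:6
Every vertex has even degree and the edges form a single connected piece, so an Eulerian circuit exists.

Yes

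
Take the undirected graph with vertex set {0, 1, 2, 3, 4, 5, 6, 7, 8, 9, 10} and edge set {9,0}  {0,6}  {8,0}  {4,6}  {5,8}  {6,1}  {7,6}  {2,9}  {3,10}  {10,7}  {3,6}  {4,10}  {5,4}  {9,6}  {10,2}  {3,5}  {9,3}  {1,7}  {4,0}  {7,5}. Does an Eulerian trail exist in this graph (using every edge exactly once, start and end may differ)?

Yes

Degrees: 0:4, 1:2, 2:2, 3:4, 4:4, 5:4, 6:6, 7:4, 8:2, 9:4, 10:4
Odd-degree vertices: none (0 total).
The non-isolated vertices are connected and exactly 0 have odd degree, so an Eulerian trail exists.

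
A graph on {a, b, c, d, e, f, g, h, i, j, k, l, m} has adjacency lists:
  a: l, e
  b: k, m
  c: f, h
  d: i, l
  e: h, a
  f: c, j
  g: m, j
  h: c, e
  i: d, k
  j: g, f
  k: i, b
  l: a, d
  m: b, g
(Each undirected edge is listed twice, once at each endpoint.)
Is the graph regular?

Degrees: a:2, b:2, c:2, d:2, e:2, f:2, g:2, h:2, i:2, j:2, k:2, l:2, m:2
Every vertex has degree 2, so the graph is 2-regular.

Yes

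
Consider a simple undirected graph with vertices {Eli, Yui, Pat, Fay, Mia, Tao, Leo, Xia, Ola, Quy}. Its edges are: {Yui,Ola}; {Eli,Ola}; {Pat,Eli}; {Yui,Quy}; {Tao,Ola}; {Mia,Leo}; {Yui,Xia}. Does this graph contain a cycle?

|V| = 10, |E| = 7, number of components = 3.
A forest on 10 vertices with 3 components has exactly 7 edges, which matches — so no cycle.

No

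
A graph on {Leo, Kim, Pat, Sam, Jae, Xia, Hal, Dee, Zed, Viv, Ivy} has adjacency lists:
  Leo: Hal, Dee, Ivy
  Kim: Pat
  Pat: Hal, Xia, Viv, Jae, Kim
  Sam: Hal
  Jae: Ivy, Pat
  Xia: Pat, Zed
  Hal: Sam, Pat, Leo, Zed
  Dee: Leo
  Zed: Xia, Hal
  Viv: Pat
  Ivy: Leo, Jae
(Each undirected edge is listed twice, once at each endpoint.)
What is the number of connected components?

Component: {Leo, Kim, Pat, Sam, Jae, Xia, Hal, Dee, Zed, Viv, Ivy}

1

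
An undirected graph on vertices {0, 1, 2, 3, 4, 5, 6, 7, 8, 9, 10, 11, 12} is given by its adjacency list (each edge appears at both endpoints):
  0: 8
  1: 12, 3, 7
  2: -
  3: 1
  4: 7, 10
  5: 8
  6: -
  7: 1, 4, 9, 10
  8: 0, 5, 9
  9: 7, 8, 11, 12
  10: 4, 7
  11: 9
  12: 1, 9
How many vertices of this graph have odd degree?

Degrees: 0:1, 1:3, 2:0, 3:1, 4:2, 5:1, 6:0, 7:4, 8:3, 9:4, 10:2, 11:1, 12:2
Odd-degree vertices: 0, 1, 3, 5, 8, 11.

6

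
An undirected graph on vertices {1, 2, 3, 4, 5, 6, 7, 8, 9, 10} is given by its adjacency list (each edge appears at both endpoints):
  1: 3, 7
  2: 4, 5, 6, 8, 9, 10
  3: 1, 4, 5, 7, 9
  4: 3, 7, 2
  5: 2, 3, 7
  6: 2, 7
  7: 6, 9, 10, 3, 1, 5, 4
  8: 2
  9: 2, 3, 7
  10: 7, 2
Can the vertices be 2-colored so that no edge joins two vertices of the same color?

The cycle 4-3-7-4 has length 3, which is odd, so the graph is not bipartite.

No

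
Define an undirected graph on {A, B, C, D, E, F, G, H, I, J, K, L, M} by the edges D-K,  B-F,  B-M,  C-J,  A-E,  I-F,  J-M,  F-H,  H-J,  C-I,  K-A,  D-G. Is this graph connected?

Component: {L}
Component: {A, D, E, G, K}
Component: {B, C, F, H, I, J, M}
No edge joins these 3 groups, so the graph is disconnected.

No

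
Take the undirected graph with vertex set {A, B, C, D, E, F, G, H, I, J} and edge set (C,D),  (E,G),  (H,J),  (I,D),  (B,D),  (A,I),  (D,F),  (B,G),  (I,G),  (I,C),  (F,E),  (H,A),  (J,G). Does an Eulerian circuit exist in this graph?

Yes

Degrees: A:2, B:2, C:2, D:4, E:2, F:2, G:4, H:2, I:4, J:2
All degrees are even and the non-isolated vertices are connected — an Eulerian circuit exists.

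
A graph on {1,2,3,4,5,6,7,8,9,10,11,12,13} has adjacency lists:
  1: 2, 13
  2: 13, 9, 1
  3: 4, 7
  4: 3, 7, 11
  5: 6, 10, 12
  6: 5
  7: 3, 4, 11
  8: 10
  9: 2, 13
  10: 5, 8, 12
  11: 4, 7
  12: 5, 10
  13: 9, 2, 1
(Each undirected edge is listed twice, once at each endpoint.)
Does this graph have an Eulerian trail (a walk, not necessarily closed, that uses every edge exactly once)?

Degrees: 1:2, 2:3, 3:2, 4:3, 5:3, 6:1, 7:3, 8:1, 9:2, 10:3, 11:2, 12:2, 13:3
Odd-degree vertices: 2, 4, 5, 6, 7, 8, 10, 13 (8 total).
With 8 odd-degree vertices (more than two), no single trail can use every edge.

No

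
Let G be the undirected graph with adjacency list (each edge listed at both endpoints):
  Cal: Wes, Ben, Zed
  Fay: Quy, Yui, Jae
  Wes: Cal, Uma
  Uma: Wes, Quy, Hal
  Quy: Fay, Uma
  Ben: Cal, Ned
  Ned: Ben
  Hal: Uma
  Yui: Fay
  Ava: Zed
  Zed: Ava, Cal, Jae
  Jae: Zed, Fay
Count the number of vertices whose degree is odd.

8

Degrees: Cal:3, Fay:3, Wes:2, Uma:3, Quy:2, Ben:2, Ned:1, Hal:1, Yui:1, Ava:1, Zed:3, Jae:2
Odd-degree vertices: Cal, Fay, Uma, Ned, Hal, Yui, Ava, Zed.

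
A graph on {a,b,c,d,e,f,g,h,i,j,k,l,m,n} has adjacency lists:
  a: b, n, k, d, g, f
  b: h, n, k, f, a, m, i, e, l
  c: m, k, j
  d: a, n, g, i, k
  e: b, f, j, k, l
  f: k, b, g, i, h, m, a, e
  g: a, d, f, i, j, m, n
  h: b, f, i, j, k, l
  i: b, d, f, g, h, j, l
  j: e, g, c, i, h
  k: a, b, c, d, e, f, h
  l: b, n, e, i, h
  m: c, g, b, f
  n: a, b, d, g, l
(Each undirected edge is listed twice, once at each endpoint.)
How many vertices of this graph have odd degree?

10

Degrees: a:6, b:9, c:3, d:5, e:5, f:8, g:7, h:6, i:7, j:5, k:7, l:5, m:4, n:5
Odd-degree vertices: b, c, d, e, g, i, j, k, l, n.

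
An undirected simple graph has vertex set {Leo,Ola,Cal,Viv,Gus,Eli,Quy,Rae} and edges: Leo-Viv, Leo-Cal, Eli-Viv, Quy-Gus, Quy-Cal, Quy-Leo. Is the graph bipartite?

No

The cycle Cal-Leo-Quy-Cal has length 3, which is odd, so the graph is not bipartite.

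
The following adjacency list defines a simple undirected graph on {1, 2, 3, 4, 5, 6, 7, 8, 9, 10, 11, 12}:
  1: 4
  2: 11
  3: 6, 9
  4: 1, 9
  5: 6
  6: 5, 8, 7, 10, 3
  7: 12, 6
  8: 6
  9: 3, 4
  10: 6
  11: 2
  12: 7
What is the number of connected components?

2

Component: {2, 11}
Component: {1, 3, 4, 5, 6, 7, 8, 9, 10, 12}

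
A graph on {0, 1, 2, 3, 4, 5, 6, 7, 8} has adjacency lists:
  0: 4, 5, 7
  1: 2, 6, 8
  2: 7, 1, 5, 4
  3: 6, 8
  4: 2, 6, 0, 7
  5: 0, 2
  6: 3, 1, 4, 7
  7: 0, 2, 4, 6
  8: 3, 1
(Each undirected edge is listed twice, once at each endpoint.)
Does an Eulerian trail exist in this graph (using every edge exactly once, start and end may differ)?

Degrees: 0:3, 1:3, 2:4, 3:2, 4:4, 5:2, 6:4, 7:4, 8:2
Odd-degree vertices: 0, 1 (2 total).
The non-isolated vertices are connected and exactly 2 have odd degree, so an Eulerian trail exists (from 0 to 1).

Yes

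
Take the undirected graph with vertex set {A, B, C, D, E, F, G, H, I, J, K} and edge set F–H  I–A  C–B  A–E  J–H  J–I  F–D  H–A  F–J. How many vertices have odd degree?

8

Degrees: A:3, B:1, C:1, D:1, E:1, F:3, G:0, H:3, I:2, J:3, K:0
Odd-degree vertices: A, B, C, D, E, F, H, J.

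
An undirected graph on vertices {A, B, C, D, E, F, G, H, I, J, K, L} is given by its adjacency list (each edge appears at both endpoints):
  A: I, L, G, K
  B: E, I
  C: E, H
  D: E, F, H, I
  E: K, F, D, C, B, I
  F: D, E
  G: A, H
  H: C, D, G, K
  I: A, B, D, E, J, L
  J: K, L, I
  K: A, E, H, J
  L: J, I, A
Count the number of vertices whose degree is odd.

2

Degrees: A:4, B:2, C:2, D:4, E:6, F:2, G:2, H:4, I:6, J:3, K:4, L:3
Odd-degree vertices: J, L.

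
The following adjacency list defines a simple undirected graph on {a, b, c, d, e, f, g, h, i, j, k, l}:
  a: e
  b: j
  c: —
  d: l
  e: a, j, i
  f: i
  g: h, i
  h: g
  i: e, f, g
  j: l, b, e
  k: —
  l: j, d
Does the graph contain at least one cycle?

The graph has 12 vertices, 9 edges, and 3 connected components.
A forest on 12 vertices with 3 components has exactly 9 edges, which matches — so no cycle.

No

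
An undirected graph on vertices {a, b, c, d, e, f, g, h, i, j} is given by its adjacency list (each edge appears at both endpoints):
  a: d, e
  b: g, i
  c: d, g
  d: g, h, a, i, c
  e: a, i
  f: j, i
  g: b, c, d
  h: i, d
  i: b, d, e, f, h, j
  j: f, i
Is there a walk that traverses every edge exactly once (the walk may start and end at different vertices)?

Degrees: a:2, b:2, c:2, d:5, e:2, f:2, g:3, h:2, i:6, j:2
Odd-degree vertices: d, g (2 total).
With 2 odd-degree vertices and all edges in one connected piece, an Eulerian trail exists (from d to g).

Yes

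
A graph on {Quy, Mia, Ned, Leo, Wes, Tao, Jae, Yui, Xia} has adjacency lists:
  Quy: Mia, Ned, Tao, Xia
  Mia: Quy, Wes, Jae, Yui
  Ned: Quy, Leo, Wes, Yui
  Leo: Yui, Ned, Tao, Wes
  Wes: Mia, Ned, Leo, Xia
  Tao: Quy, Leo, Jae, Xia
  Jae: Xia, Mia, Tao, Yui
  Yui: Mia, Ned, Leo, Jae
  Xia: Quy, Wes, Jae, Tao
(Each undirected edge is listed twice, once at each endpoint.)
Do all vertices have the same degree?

Degrees: Quy:4, Mia:4, Ned:4, Leo:4, Wes:4, Tao:4, Jae:4, Yui:4, Xia:4
Every vertex has degree 4, so the graph is 4-regular.

Yes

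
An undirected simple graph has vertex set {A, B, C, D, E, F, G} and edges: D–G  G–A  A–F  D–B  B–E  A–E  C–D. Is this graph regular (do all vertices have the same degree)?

Degrees: A:3, B:2, C:1, D:3, E:2, F:1, G:2
Degrees are not all equal (e.g. deg(C)=1 but deg(A)=3); not regular.

No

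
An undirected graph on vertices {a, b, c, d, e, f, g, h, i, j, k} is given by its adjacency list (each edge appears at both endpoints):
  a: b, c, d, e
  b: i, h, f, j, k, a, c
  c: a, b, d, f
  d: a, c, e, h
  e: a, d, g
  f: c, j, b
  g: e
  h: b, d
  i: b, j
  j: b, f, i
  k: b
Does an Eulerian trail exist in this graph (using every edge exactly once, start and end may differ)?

Degrees: a:4, b:7, c:4, d:4, e:3, f:3, g:1, h:2, i:2, j:3, k:1
Odd-degree vertices: b, e, f, g, j, k (6 total).
An Eulerian trail requires 0 or 2 odd-degree vertices; here there are 6.

No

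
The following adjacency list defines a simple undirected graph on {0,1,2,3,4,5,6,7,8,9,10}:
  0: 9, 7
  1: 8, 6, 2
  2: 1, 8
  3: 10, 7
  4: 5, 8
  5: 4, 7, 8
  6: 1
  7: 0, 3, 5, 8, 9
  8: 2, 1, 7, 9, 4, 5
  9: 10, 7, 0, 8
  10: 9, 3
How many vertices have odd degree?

4

Degrees: 0:2, 1:3, 2:2, 3:2, 4:2, 5:3, 6:1, 7:5, 8:6, 9:4, 10:2
Odd-degree vertices: 1, 5, 6, 7.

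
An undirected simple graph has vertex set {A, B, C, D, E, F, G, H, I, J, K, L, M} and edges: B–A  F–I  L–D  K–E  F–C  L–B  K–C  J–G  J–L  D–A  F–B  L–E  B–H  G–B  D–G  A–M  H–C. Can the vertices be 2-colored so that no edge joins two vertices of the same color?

Yes

A valid 2-coloring puts {B, C, D, E, I, J, M} on one side and {A, F, G, H, K, L} on the other; every edge crosses between the two sides.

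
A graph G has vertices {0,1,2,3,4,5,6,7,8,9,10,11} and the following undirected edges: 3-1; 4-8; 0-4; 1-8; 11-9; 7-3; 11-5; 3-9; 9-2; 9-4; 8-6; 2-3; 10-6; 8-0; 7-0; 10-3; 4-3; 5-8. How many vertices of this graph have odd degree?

2

Degrees: 0:3, 1:2, 2:2, 3:6, 4:4, 5:2, 6:2, 7:2, 8:5, 9:4, 10:2, 11:2
Odd-degree vertices: 0, 8.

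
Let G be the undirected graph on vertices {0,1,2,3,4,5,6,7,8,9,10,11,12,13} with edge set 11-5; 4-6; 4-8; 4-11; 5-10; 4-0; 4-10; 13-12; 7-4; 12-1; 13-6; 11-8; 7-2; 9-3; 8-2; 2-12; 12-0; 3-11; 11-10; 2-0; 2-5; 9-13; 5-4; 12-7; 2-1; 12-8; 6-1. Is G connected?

Yes

Starting from 0 and exploring outward reaches every vertex (0, 4, 12, 2, 5, 6, 7, 10, 11, 8, 1, 13, 3, 9); the graph is connected.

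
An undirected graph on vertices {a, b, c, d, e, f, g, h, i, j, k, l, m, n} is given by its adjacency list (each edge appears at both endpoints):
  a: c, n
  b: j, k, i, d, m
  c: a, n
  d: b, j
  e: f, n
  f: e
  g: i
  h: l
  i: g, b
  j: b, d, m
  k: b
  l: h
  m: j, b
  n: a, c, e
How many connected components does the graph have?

Component: {h, l}
Component: {a, c, e, f, n}
Component: {b, d, g, i, j, k, m}

3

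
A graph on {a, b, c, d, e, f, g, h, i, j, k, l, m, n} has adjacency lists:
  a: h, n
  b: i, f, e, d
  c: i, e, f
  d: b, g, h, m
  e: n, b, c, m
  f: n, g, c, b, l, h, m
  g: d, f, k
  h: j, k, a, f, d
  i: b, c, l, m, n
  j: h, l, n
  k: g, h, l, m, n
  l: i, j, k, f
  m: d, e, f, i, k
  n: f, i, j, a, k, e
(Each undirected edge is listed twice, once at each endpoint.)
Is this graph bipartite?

Partition the vertices as {b, c, g, h, l, m, n} vs {a, d, e, f, i, j, k}. Each listed edge has one endpoint in each part, so the graph is bipartite.

Yes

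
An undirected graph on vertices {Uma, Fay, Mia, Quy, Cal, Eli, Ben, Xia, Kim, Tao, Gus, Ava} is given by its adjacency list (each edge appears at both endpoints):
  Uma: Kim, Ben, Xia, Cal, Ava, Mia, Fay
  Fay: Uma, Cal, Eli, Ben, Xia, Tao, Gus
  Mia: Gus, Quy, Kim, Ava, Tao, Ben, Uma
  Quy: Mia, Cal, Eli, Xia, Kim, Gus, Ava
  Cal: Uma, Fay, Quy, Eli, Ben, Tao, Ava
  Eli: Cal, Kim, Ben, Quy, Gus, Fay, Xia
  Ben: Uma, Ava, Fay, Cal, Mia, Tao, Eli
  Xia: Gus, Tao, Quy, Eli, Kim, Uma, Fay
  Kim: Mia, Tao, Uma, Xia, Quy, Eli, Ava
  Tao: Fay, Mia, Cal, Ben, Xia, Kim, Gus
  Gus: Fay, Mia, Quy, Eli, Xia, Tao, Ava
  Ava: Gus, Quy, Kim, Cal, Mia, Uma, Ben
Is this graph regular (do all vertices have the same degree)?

Degrees: Uma:7, Fay:7, Mia:7, Quy:7, Cal:7, Eli:7, Ben:7, Xia:7, Kim:7, Tao:7, Gus:7, Ava:7
Every vertex has degree 7, so the graph is 7-regular.

Yes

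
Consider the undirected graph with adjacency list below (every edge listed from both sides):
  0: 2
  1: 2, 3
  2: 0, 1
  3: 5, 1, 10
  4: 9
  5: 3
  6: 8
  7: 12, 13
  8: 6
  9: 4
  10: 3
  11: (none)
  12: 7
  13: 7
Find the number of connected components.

5

Component: {11}
Component: {4, 9}
Component: {6, 8}
Component: {7, 12, 13}
Component: {0, 1, 2, 3, 5, 10}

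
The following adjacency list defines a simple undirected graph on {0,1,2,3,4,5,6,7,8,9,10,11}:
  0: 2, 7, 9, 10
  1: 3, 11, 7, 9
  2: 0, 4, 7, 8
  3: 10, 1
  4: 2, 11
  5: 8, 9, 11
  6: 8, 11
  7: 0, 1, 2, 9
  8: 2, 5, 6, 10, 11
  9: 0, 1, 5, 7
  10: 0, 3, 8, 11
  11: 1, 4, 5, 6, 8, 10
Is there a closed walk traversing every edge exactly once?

No

Degrees: 0:4, 1:4, 2:4, 3:2, 4:2, 5:3, 6:2, 7:4, 8:5, 9:4, 10:4, 11:6
5, 8 have odd degree; an Eulerian circuit needs every degree to be even, so none exists.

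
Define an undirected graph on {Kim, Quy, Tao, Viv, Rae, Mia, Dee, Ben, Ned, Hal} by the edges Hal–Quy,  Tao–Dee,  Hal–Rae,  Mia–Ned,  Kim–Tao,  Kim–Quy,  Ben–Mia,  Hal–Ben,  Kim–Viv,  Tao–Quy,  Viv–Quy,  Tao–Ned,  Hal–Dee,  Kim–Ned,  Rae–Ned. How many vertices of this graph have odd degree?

Degrees: Kim:4, Quy:4, Tao:4, Viv:2, Rae:2, Mia:2, Dee:2, Ben:2, Ned:4, Hal:4
Odd-degree vertices: none.

0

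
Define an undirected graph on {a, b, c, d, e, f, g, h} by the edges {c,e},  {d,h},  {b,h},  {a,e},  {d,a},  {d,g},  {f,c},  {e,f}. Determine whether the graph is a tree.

No

|V| = 8, |E| = 8.
Connected but with 8 > 7 edges, so it has a cycle and is not a tree.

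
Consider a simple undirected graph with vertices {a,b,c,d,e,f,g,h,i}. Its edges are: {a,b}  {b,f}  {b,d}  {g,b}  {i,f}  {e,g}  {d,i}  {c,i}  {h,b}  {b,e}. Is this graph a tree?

The graph has 9 vertices and 10 edges.
A tree on 9 vertices has exactly 8 edges; this graph has 10, so it contains a cycle and is not a tree.

No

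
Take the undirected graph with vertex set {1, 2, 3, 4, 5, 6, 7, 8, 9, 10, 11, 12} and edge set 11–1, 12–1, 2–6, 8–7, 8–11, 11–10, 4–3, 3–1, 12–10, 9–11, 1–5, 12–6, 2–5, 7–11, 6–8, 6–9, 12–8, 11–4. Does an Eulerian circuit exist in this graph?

Yes

Degrees: 1:4, 2:2, 3:2, 4:2, 5:2, 6:4, 7:2, 8:4, 9:2, 10:2, 11:6, 12:4
Every vertex has even degree and the edges form a single connected piece, so an Eulerian circuit exists.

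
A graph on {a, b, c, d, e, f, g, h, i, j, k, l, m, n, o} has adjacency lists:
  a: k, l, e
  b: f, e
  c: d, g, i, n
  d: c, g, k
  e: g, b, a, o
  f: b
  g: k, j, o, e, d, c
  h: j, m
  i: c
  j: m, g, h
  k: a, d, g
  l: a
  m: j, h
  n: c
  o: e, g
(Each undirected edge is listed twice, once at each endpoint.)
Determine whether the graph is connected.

Yes

Starting from a and exploring outward reaches every vertex (a, e, l, k, g, b, o, d, c, j, f, n, i, h, m); the graph is connected.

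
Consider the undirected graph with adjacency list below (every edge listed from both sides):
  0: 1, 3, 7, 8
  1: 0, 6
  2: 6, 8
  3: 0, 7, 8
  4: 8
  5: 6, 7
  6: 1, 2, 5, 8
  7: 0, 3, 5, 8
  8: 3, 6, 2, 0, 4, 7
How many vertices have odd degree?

Degrees: 0:4, 1:2, 2:2, 3:3, 4:1, 5:2, 6:4, 7:4, 8:6
Odd-degree vertices: 3, 4.

2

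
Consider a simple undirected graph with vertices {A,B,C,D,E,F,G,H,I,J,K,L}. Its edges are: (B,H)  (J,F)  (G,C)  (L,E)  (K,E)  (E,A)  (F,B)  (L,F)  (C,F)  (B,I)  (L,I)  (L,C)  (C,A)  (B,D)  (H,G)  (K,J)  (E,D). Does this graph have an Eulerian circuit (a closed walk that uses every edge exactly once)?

Degrees: A:2, B:4, C:4, D:2, E:4, F:4, G:2, H:2, I:2, J:2, K:2, L:4
Every vertex has even degree and the edges form a single connected piece, so an Eulerian circuit exists.

Yes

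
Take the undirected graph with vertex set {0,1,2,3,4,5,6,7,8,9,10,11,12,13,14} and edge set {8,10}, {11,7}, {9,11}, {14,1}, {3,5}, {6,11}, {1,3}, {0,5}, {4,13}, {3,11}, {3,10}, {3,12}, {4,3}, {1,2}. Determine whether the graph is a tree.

The graph has 15 vertices and 14 edges.
Connected and |E| = |V| - 1, which characterizes a tree.

Yes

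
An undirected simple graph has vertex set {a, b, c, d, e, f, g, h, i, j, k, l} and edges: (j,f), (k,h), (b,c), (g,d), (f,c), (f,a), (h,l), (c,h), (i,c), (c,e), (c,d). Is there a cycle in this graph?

No

|V| = 12, |E| = 11, number of components = 1.
A forest on 12 vertices with 1 component has exactly 11 edges, which matches — so no cycle.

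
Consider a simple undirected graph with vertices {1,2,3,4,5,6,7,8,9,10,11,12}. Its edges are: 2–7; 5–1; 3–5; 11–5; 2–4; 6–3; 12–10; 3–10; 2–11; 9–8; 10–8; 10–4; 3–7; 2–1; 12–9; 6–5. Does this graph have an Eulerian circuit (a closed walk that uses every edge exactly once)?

Degrees: 1:2, 2:4, 3:4, 4:2, 5:4, 6:2, 7:2, 8:2, 9:2, 10:4, 11:2, 12:2
All degrees are even and the non-isolated vertices are connected — an Eulerian circuit exists.

Yes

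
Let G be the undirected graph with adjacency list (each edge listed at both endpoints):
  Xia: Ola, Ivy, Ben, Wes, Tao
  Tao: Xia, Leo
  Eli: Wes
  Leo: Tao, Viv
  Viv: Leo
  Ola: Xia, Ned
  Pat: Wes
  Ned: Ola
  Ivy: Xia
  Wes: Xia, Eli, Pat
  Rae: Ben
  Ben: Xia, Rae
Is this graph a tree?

Yes

|V| = 12, |E| = 11.
Connected and |E| = |V| - 1, which characterizes a tree.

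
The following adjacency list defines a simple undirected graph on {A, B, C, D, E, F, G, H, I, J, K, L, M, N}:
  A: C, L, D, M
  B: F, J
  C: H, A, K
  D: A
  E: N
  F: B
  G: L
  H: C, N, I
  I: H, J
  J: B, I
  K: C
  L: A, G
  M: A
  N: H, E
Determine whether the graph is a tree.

Yes

The graph has 14 vertices and 13 edges.
Connected and |E| = |V| - 1, which characterizes a tree.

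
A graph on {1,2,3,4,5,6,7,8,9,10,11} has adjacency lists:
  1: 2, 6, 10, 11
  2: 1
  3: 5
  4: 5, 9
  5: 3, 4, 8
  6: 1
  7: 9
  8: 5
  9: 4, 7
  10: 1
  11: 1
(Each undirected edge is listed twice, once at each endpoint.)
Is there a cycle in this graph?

The graph has 11 vertices, 9 edges, and 2 connected components.
Since 9 = 11 - 2, the graph is a forest and contains no cycle.

No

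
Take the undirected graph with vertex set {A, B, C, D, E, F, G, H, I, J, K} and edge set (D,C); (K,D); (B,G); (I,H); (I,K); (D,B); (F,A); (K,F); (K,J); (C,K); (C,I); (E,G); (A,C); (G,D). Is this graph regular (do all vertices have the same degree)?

No

Degrees: A:2, B:2, C:4, D:4, E:1, F:2, G:3, H:1, I:3, J:1, K:5
Vertex E has degree 1 while K has degree 5, so the graph is not regular.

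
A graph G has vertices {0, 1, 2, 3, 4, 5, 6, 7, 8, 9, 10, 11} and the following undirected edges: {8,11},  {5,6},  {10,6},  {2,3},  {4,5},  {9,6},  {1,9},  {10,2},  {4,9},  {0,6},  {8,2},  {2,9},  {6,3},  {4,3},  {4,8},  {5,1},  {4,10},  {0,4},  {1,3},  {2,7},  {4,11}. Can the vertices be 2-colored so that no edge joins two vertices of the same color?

No

8-4-11-8 is an odd cycle (length 3), and a bipartite graph can contain only even cycles.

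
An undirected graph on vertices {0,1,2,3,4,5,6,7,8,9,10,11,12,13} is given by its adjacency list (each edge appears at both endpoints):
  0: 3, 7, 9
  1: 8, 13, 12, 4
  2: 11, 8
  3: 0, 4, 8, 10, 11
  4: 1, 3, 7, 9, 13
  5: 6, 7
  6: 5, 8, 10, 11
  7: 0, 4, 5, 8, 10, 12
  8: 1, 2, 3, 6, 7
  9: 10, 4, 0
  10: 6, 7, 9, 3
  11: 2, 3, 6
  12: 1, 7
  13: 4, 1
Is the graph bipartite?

1-4-13-1 is an odd cycle (length 3), and a bipartite graph can contain only even cycles.

No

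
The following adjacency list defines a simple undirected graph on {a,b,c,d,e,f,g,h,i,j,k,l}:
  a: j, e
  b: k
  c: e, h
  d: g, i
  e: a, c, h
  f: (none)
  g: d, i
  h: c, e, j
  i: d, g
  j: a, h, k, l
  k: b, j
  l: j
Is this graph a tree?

The graph has 12 vertices and 12 edges.
It is not connected, so it is not a tree.

No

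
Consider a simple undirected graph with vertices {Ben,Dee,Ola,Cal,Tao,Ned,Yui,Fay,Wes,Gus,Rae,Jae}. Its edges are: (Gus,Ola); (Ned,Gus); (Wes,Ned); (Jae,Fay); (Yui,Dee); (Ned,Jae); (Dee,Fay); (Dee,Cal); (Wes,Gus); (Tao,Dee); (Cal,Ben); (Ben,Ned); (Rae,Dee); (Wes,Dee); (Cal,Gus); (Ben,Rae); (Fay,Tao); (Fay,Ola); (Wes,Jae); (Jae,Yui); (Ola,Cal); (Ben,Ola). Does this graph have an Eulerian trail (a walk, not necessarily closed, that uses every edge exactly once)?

Degrees: Ben:4, Dee:6, Ola:4, Cal:4, Tao:2, Ned:4, Yui:2, Fay:4, Wes:4, Gus:4, Rae:2, Jae:4
Odd-degree vertices: none (0 total).
With 0 odd-degree vertices and all edges in one connected piece, an Eulerian trail exists.

Yes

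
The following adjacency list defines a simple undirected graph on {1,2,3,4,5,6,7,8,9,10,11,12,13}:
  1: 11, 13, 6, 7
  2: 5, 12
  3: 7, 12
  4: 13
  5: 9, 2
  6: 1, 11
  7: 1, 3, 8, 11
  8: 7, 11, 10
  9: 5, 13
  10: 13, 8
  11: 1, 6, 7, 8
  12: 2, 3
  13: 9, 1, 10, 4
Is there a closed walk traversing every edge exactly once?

No

Degrees: 1:4, 2:2, 3:2, 4:1, 5:2, 6:2, 7:4, 8:3, 9:2, 10:2, 11:4, 12:2, 13:4
Vertices with odd degree: 4, 8. An Eulerian circuit requires all degrees even.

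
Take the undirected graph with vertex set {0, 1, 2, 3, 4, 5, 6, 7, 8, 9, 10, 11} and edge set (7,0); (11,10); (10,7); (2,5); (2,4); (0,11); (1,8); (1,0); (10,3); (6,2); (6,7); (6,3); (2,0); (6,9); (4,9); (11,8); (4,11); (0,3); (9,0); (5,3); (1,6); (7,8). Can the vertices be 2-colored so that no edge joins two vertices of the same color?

A valid 2-coloring puts {1, 2, 3, 7, 9, 11} on one side and {0, 4, 5, 6, 8, 10} on the other; every edge crosses between the two sides.

Yes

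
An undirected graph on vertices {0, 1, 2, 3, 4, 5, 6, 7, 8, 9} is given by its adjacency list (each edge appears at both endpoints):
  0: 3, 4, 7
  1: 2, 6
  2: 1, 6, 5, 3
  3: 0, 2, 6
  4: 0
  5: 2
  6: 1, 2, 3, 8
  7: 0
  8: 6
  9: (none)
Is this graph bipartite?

No

3-2-6-3 is an odd cycle (length 3), and a bipartite graph can contain only even cycles.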